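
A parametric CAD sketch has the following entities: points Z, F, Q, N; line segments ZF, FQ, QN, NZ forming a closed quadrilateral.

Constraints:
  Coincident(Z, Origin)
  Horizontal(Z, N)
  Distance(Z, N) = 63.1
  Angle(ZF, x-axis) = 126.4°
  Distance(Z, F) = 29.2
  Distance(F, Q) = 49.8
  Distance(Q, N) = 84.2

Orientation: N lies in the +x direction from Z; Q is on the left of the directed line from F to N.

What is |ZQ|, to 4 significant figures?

65.97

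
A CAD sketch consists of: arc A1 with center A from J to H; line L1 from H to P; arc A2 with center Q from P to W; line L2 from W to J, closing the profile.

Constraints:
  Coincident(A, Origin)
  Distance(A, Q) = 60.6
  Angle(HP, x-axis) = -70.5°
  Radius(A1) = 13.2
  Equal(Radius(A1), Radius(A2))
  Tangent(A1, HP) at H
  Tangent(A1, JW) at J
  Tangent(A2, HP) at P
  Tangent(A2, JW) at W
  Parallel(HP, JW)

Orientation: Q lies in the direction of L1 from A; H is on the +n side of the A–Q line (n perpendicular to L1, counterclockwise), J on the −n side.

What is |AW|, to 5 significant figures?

62.021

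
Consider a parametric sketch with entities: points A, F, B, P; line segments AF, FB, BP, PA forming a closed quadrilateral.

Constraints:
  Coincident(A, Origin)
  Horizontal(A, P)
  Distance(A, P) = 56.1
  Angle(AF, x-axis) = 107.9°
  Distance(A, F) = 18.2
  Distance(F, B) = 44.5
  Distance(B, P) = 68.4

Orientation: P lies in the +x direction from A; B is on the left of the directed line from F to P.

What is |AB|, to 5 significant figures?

58.293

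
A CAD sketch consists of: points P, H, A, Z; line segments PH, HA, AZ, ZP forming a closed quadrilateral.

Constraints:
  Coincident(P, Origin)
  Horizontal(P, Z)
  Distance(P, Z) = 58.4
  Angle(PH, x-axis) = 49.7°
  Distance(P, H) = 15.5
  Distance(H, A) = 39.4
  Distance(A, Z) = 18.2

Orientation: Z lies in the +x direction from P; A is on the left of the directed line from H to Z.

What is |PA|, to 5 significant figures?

51.681

Checks: PH at 49.70° ✓; |HA| = 39.40 ✓; |AZ| = 18.20 ✓.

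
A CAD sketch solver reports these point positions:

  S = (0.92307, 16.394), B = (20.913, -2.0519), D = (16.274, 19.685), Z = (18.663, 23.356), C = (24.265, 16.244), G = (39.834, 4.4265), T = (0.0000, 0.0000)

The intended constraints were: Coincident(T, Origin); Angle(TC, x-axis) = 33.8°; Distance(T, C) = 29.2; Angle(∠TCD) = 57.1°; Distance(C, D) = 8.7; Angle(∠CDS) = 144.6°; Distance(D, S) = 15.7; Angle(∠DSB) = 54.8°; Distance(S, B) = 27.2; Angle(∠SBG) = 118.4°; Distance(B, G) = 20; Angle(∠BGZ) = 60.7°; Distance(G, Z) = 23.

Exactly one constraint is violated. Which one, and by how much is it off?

Distance(G, Z) = 23 — off by 5.40.

T = (0.00, 0.00) ✓; TC at 33.80° ✓; |TC| = 29.20 ✓; ∠TCD = 57.10° ✓; |CD| = 8.700 ✓; ∠CDS = 144.6° ✓; |DS| = 15.70 ✓; ∠DSB = 54.80° ✓; |SB| = 27.20 ✓; ∠SBG = 118.4° ✓; |BG| = 20.00 ✓; ∠BGZ = 60.70° ✓; |GZ| = 28.40 ✗.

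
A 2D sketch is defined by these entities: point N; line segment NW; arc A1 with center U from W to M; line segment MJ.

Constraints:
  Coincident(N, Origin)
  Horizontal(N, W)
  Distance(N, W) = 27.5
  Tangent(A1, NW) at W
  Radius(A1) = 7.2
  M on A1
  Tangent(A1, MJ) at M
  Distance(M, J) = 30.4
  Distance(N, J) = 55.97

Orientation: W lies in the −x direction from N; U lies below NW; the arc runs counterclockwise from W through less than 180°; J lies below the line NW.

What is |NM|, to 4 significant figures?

34.51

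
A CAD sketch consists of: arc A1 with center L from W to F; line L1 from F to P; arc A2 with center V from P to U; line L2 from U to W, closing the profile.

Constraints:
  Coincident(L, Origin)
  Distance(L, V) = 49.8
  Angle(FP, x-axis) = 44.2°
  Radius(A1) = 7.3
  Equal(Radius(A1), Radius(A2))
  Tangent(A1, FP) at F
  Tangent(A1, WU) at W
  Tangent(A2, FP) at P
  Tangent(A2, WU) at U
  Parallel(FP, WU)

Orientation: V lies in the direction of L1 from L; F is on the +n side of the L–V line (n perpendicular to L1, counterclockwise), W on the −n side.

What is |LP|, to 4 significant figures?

50.33

The slot axis is L1's direction at 44.2°, so u = (cos 44.2°, sin 44.2°) = (0.7169, 0.6972) and n = (−sin 44.2°, cos 44.2°) = (-0.6972, 0.7169). L is at the origin and V lies 49.8 along u from L, so V = 49.8·u = (35.70, 34.72). Tangency of A1 to both parallel lines with radius 7.3 puts F and W at L ± 7.3·n: F = (-5.089, 5.233), W = (5.089, -5.233). Equal radii place P and U the same way about V: P = V + 7.3·n = (30.61, 39.95), U = V − 7.3·n = (40.79, 29.49). Then |LP| = |P − L| = 50.33.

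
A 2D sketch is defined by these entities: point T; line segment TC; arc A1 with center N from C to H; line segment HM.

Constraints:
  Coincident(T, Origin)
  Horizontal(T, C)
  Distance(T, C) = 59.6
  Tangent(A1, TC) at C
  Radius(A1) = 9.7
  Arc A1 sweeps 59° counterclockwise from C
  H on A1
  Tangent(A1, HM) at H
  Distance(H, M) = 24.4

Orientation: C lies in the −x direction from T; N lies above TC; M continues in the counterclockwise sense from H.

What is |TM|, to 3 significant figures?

46.4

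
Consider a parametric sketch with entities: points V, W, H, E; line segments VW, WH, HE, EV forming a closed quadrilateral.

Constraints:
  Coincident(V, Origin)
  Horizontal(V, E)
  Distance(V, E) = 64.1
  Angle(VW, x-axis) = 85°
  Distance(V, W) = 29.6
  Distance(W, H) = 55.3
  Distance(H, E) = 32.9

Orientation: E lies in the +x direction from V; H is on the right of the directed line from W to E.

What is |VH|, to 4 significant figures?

38.19

Checks: V.y = 0.00, E.y = 0.00 ✓; |WH| = 55.30 ✓; |HE| = 32.90 ✓.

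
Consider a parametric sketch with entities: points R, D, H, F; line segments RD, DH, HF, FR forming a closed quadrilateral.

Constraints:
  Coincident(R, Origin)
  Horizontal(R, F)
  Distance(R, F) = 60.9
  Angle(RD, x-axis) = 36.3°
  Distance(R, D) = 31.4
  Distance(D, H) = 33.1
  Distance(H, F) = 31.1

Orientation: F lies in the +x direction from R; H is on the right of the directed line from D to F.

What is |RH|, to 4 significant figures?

35.64

R is at the origin; R and F share the same y with |RF| = 60.9 and F in +x, so F = (60.9, 0). RD runs at 36.3° with |RD| = 31.4, so D = (25.31, 18.59). H is determined by |DH| = 33.1 and |HF| = 31.1 together: it lies at the intersection of circle(D, 33.1) and circle(F, 31.1). With |DF| = 40.16, the foot of the radical line on DF is 21.68 from D and the perpendicular offset is √(33.1² − 21.68²) = 25.01. Taking the right-of-DF solution: H = (32.94, -13.62).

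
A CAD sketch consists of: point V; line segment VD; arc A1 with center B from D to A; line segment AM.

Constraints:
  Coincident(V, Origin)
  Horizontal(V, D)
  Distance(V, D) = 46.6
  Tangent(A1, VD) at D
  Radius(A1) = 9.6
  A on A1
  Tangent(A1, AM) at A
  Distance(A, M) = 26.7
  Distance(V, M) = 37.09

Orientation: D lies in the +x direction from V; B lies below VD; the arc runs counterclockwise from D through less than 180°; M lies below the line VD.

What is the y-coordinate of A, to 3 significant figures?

-4.70

Checks: ∠(BD, DV) = 90.00° ✓; |BD| = 9.600 ✓; |BA| = 9.600 ✓; ∠(BA, AM) = 90.00° ✓; |AM| = 26.70 ✓; |VM| = 37.09 ✓.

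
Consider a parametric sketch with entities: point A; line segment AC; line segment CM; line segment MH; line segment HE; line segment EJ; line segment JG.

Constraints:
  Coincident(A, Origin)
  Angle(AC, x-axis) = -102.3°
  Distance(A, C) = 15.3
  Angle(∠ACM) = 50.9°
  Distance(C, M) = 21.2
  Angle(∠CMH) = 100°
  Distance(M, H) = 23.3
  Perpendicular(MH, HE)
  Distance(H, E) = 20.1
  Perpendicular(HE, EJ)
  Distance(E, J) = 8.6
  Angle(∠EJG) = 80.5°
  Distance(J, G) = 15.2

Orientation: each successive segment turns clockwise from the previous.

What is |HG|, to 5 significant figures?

7.9498

The perpendicularity gives EJ at right angles to HE, so EJ runs at -131.40°; with |EJ| = 8.6, J = (8.3129, -0.64630). ∠EJG = 80.5° gives JG at 129.10° from the x-axis; with |JG| = 15.2, G = (-1.2734, 11.150). Then |HG| = |G − H| = 7.9498.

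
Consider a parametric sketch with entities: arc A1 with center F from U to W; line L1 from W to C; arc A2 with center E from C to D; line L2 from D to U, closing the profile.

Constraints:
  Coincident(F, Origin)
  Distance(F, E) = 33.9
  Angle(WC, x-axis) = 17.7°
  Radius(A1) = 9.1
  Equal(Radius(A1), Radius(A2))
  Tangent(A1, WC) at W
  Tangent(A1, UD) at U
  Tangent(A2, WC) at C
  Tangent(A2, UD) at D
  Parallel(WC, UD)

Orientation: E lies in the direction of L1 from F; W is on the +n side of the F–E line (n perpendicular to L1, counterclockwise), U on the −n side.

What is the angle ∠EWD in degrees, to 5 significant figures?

13.204°

The slot axis is L1's direction at 17.7°, so u = (cos 17.7°, sin 17.7°) = (0.95266, 0.30403) and n = (−sin 17.7°, cos 17.7°) = (-0.30403, 0.95266). F is at the origin and E lies 33.9 along u from F, so E = 33.9·u = (32.295, 10.307). Tangency of A1 to both parallel lines with radius 9.1 puts W and U at F ± 9.1·n: W = (-2.7667, 8.6692), U = (2.7667, -8.6692). Equal radii place C and D the same way about E: C = E + 9.1·n = (29.529, 18.976), D = E − 9.1·n = (35.062, 1.6375). Then cos ∠EWD = WE·WD / (|WE||WD|), giving 13.204°.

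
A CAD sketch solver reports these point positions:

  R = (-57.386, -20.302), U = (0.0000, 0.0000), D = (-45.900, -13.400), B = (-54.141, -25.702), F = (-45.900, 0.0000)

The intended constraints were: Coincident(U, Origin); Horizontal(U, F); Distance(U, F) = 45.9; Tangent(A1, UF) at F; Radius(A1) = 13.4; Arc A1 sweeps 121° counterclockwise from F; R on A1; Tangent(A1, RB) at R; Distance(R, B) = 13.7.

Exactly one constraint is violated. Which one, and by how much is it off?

Distance(R, B) = 13.7 — off by 7.40.

U = (0.00, 0.00) ✓; U.y = 0.00, F.y = 0.00 ✓; |UF| = 45.90 ✓; ∠(DF, FU) = 90.00° ✓; |DF| = 13.40 ✓; bearing(D→R) − bearing(D→F) = 121.0° ✓; |DR| = 13.40 ✓; ∠(DR, RB) = 90.00° ✓; |RB| = 6.300 ✗.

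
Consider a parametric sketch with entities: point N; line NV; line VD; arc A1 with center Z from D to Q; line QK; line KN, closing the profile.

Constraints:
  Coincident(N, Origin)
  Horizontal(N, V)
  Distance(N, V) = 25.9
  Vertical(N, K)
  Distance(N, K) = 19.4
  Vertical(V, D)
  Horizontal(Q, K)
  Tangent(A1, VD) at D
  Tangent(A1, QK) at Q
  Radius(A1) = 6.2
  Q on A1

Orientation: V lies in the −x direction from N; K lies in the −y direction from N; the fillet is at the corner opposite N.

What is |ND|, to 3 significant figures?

29.1

The virtual corner opposite N is at (-25.9, -19.4). A1 meets VD tangentially, so ZD is at right angles to VD and the tangent condition forces ZQ to be normal to QK, with radius 6.2, so the center Z sits 6.2 in from both sides at Z = (-19.7, -13.2). That places the tangent points at D = (-25.9, -13.2) on VD and Q = (-19.7, -19.4) on QK. Then |ND| = |D − N| = 29.1.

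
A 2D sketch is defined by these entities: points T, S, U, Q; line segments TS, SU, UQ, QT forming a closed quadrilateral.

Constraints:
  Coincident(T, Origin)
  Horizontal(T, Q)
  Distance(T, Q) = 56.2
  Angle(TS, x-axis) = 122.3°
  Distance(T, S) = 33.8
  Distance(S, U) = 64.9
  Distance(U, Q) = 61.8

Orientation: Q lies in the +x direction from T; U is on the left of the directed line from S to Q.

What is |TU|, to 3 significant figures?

71.1

Checks: |SU| = 64.90 ✓; |UQ| = 61.80 ✓.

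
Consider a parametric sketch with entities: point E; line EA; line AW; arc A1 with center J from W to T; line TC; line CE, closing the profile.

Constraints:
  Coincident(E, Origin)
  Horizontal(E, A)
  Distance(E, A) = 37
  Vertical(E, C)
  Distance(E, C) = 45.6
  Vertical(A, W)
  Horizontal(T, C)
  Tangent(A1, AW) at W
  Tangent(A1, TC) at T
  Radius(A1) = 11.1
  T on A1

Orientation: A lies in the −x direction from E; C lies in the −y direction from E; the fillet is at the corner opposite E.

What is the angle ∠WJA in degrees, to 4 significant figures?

72.16°

E is at the origin; EA is horizontal with |EA| = 37.0 and A on the −x side, so A = (-37.00, 0.000). E and C share the same x with |EC| = 45.6 and C on the −y side, so C = (0.000, -45.60). The virtual corner opposite E is at (-37.00, -45.60). The tangent condition forces JW to be normal to AW and A1 meets TC tangentially, so JT is at right angles to TC, with radius 11.1, so the center J sits 11.1 in from both sides at J = (-25.90, -34.50). That places the tangent points at W = (-37.00, -34.50) on AW and T = (-25.90, -45.60) on TC. Then cos ∠WJA = JW·JA / (|JW||JA|), giving 72.16°.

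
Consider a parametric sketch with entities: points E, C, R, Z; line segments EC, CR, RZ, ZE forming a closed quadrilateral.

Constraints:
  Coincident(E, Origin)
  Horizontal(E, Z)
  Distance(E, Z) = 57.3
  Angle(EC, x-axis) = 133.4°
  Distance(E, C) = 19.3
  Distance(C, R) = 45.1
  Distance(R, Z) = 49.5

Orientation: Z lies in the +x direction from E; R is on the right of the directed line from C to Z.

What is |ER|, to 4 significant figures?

26.08

E is at the origin; E and Z share the same y with |EZ| = 57.3 and Z in +x, so Z = (57.3, 0). EC runs at 133.4° with |EC| = 19.3, so C = (-13.26, 14.02). R is determined by |CR| = 45.1 and |RZ| = 49.5 together: it lies at the intersection of circle(C, 45.1) and circle(Z, 49.5). With |CZ| = 71.94, the foot of the radical line on CZ is 33.08 from C and the perpendicular offset is √(45.1² − 33.08²) = 30.66. Taking the right-of-CZ solution: R = (13.21, -22.49).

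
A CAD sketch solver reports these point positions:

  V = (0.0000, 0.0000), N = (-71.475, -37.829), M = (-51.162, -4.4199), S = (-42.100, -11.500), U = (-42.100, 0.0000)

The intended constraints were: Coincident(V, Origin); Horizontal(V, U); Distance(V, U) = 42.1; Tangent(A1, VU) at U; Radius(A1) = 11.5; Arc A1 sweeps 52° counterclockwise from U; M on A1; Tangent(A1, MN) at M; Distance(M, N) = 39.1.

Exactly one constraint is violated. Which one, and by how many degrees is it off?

Tangent(A1, MN) at M — off by 6.70°.

V = (0.00, 0.00) ✓; V.y = 0.00, U.y = 0.00 ✓; |VU| = 42.10 ✓; ∠(SU, UV) = 90.00° ✓; |SU| = 11.50 ✓; bearing(S→M) − bearing(S→U) = 52.00° ✓; |SM| = 11.50 ✓; ∠(SM, MN) = 83.30° ✗; |MN| = 39.10 ✓.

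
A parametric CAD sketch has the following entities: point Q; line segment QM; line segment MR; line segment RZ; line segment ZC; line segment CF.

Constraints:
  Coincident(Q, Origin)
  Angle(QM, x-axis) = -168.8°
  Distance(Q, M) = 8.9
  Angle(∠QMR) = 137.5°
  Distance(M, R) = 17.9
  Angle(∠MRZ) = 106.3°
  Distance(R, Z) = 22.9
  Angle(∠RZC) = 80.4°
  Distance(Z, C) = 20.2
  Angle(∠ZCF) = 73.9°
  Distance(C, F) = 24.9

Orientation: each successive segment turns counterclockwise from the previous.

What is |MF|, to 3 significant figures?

8.34

∠RZC = 80.4° gives ZC at 47.0° from the x-axis; with |ZC| = 20.2, C = (8.36, -19.6). ∠ZCF = 73.9° gives CF at 153° from the x-axis; with |CF| = 24.9, F = (-13.8, -8.31). Then |MF| = |F − M| = 8.34.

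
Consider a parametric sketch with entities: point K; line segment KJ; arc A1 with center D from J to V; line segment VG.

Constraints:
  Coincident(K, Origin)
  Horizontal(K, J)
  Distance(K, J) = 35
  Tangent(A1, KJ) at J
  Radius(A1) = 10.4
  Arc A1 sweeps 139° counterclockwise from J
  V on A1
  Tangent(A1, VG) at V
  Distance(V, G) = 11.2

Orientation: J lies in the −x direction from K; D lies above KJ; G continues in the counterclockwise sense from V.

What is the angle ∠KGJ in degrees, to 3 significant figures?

51.4°

K is at the origin; KJ is horizontal with |KJ| = 35.0 and J on the −x side, so J = (-35.0, 0.00). A1 meets KJ tangentially, so DJ is at right angles to KJ, so D = J + (0, 10.4) = (-35.0, 10.4). On A1, J sits at bearing -90° from D; a 139° counterclockwise sweep puts V at bearing 49°, so V = D + 10.4·(cos 49°, sin 49°) = (-28.2, 18.2). A1 meets VG tangentially, so DV is at right angles to VG, so VG runs along (−sin 49°, cos 49°); with |VG| = 11.2, G = (-36.6, 25.6). Then cos ∠KGJ = GK·GJ / (|GK||GJ|), giving 51.4°.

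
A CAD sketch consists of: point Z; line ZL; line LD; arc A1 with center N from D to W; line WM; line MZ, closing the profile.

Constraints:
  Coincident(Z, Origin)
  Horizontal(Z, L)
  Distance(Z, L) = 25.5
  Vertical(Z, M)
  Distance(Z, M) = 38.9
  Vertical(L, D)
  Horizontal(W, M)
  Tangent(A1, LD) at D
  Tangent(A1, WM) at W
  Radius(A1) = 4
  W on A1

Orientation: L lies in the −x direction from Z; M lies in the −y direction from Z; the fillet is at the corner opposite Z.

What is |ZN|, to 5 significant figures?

40.991

Z is at the origin; Z and L share the same y with |ZL| = 25.5 and L on the −x side, so L = (-25.500, 0.0000). ZM is vertical with |ZM| = 38.9 and M on the −y side, so M = (0.0000, -38.900). The virtual corner opposite Z is at (-25.500, -38.900). Tangency of A1 to LD means the radius ND is perpendicular to LD and since A1 is tangent to WM there, NW ⟂ WM, with radius 4.0, so the center N sits 4.0 in from both sides at N = (-21.500, -34.900). Then |ZN| = |N − Z| = 40.991.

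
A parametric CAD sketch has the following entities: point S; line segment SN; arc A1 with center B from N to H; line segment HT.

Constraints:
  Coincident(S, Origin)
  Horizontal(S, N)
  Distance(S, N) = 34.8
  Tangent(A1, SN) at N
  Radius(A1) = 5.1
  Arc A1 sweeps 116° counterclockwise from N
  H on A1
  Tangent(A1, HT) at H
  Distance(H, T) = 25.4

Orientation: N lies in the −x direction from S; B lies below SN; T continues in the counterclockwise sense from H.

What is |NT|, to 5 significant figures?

30.868

S is at the origin; SN is horizontal with |SN| = 34.8 and N on the −x side, so N = (-34.800, 0.0000). The tangent condition forces BN to be normal to SN, so B = N + (0, -5.1) = (-34.800, -5.1000). On A1, N sits at bearing 90° from B; a 116° counterclockwise sweep puts H at bearing 206°, so H = B + 5.1·(cos 206°, sin 206°) = (-39.384, -7.3357). The tangent condition forces BH to be normal to HT, so HT runs along (−sin 206°, cos 206°); with |HT| = 25.4, T = (-28.249, -30.165). Then |NT| = |T − N| = 30.868.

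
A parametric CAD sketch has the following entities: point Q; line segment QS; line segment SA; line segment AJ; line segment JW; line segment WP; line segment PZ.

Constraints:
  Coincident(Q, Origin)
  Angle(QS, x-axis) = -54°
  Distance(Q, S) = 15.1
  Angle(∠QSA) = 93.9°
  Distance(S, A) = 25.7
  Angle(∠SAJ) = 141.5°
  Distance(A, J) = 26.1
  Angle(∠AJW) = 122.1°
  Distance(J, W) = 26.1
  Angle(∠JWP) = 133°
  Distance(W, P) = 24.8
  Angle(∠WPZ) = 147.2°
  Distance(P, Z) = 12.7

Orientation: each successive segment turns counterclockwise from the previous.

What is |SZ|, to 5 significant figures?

58.783

Q is at the origin; QS runs at -54.0° with length 15.1, so S = (8.8756, -12.216). ∠QSA = 93.9° gives SA at 32.100° from the x-axis; with |SA| = 25.7, A = (30.647, 1.4408). ∠SAJ = 141.5° gives AJ at 70.600° from the x-axis; with |AJ| = 26.1, J = (39.316, 26.059). ∠AJW = 122.1° gives JW at 128.50° from the x-axis; with |JW| = 26.1, W = (23.068, 46.485). ∠JWP = 133.0° gives WP at 175.50° from the x-axis; with |WP| = 24.8, P = (-1.6552, 48.431). ∠WPZ = 147.2° gives PZ at -151.70° from the x-axis; with |PZ| = 12.7, Z = (-12.837, 42.410). Then |SZ| = |Z − S| = 58.783.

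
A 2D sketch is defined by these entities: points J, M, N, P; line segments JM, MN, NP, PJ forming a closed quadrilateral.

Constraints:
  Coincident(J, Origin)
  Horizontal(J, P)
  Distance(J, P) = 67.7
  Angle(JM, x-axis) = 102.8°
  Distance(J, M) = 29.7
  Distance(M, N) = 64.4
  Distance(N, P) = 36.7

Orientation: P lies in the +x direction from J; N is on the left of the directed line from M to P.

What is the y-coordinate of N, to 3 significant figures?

35.3

J is at the origin; J and P share the same y with |JP| = 67.7 and P in +x, so P = (67.7, 0). JM runs at 102.8° with |JM| = 29.7, so M = (-6.58, 29.0). N is determined by |MN| = 64.4 and |NP| = 36.7 together: it lies at the intersection of circle(M, 64.4) and circle(P, 36.7). With |MP| = 79.7, the foot of the radical line on MP is 57.4 from M and the perpendicular offset is √(64.4² − 57.4²) = 29.1. Taking the left-of-MP solution: N = (57.5, 35.3).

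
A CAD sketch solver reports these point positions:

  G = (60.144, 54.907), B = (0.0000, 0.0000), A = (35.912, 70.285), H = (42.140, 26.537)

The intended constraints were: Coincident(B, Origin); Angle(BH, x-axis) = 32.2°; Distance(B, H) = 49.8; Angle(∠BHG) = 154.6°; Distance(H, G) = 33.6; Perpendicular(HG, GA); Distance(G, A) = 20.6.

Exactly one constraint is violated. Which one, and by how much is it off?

Distance(G, A) = 20.6 — off by 8.10.

B = (0.00, 0.00) ✓; BH at 32.20° ✓; |BH| = 49.80 ✓; ∠BHG = 154.6° ✓; |HG| = 33.60 ✓; ∠(HG, GA) = 90.00° ✓; |GA| = 28.70 ✗.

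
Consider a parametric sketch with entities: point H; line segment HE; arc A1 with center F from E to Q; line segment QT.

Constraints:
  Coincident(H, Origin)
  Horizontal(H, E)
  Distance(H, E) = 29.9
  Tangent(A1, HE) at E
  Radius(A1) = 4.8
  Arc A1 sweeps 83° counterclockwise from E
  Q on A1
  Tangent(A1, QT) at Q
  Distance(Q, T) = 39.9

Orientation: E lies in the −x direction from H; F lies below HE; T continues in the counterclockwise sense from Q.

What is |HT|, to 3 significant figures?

59.0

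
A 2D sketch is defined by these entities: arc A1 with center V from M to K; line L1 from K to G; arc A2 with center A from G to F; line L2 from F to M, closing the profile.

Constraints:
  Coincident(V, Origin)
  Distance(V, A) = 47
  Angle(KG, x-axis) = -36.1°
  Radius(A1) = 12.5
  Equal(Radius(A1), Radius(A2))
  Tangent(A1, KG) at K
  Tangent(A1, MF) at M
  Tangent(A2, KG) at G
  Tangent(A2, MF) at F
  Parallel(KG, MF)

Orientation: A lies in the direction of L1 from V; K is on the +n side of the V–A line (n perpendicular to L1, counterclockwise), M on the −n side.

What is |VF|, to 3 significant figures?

48.6

The slot axis is L1's direction at -36.1°, so u = (cos -36.1°, sin -36.1°) = (0.808, -0.589) and n = (−sin -36.1°, cos -36.1°) = (0.589, 0.808). V is at the origin and A lies 47.0 along u from V, so A = 47.0·u = (38.0, -27.7). Tangency of A1 to both parallel lines with radius 12.5 puts K and M at V ± 12.5·n: K = (7.36, 10.1), M = (-7.36, -10.1). Equal radii place G and F the same way about A: G = A + 12.5·n = (45.3, -17.6), F = A − 12.5·n = (30.6, -37.8). Then |VF| = |F − V| = 48.6.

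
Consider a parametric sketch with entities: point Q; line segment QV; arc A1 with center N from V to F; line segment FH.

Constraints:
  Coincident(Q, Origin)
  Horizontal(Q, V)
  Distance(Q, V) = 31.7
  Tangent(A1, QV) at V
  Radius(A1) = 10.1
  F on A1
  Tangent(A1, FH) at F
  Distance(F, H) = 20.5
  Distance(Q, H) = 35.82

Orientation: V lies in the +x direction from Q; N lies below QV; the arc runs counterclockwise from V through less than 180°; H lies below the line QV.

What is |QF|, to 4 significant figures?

23.54

Q is at the origin; Q and V share the same y with |QV| = 31.7 and V on the +x side, so V = (31.70, 0.000). Since A1 is tangent to QV there, NV ⟂ QV, so N = V + (0, -10.1) = (31.70, -10.10). Since NF ⟂ FH (tangency), |NH| = √(10.1² + 20.5²) = 22.85 regardless of where F sits on A1. So H lies on both circle(Q, 35.82) and circle(N, 22.85); the below-QV intersection is H = (19.99, -29.72). F is the foot of the tangent from H: F = (21.63, -9.290).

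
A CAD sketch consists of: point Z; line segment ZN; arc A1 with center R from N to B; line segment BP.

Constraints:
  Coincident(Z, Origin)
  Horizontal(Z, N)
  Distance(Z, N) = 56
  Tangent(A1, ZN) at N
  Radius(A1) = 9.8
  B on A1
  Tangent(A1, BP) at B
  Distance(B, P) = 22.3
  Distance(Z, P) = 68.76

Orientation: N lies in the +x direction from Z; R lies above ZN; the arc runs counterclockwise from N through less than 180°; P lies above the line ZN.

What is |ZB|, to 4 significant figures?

66.62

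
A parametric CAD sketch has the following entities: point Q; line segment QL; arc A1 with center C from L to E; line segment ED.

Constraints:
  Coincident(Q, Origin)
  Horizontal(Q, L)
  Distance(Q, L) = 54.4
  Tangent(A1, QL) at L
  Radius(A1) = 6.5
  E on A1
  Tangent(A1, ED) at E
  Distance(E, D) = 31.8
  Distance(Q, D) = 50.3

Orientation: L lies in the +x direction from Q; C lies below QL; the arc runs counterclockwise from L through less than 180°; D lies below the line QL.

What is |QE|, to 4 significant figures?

48.50

Checks: |QL| = 54.40 ✓; |CE| = 6.500 ✓; ∠(CE, ED) = 90.00° ✓; |ED| = 31.80 ✓; |QD| = 50.30 ✓.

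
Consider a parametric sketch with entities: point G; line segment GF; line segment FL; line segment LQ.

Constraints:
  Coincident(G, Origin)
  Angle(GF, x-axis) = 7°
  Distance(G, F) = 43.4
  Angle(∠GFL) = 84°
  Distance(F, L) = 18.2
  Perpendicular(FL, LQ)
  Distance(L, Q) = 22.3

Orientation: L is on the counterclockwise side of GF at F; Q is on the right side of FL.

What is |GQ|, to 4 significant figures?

66.87

G is at the origin; GF runs at 7.0° with length 43.4, so F = 43.4·(cos 7.0°, sin 7.0°) = (43.08, 5.289). ∠GFL = 84.0°, so FL runs at 7.0° + (180° − 84.0°) = 103.0° from the x-axis; with |FL| = 18.2, L = F + 18.2·(cos 103.0°, sin 103.0°) = (38.98, 23.02). The perpendicularity gives LQ at right angles to FL; with |LQ| = 22.3 on the right of FL, Q = L + 22.3·(0.9744, 0.2250) = (60.71, 28.04). Then |GQ| = |Q − G| = 66.87.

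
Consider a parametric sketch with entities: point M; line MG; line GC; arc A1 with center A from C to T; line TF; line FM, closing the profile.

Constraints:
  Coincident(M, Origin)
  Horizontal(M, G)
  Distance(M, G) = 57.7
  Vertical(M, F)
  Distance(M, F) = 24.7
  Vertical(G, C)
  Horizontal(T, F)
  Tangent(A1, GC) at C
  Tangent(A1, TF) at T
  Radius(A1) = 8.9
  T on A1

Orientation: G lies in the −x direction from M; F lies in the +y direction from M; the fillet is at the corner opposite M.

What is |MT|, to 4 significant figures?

54.69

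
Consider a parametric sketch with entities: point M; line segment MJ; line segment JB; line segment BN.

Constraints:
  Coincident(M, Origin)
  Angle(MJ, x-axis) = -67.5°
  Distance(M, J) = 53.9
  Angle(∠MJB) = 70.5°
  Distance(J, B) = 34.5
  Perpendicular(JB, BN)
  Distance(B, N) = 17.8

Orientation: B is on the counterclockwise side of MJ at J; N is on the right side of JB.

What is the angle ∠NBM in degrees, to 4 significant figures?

162.0°

M is at the origin; MJ runs at -67.5° with length 53.9, so J = 53.9·(cos -67.5°, sin -67.5°) = (20.63, -49.80). ∠MJB = 70.5°, so JB runs at -67.5° + (180° − 70.5°) = 42.00° from the x-axis; with |JB| = 34.5, B = J + 34.5·(cos 42.00°, sin 42.00°) = (46.27, -26.71). JB ⟂ BN; with |BN| = 17.8 on the right of JB, N = B + 17.8·(0.6691, -0.7431) = (58.18, -39.94). Then cos ∠NBM = BN·BM / (|BN||BM|), giving 162.0°.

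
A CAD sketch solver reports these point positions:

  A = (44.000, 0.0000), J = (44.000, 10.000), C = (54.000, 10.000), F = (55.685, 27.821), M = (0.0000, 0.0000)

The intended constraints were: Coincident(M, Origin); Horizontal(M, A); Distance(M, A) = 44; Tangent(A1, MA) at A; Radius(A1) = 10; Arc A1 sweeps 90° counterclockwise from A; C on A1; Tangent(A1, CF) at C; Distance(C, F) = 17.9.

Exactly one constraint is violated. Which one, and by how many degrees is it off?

Tangent(A1, CF) at C — off by 5.40°.

M = (0.00, 0.00) ✓; M.y = 0.00, A.y = 0.00 ✓; |MA| = 44.00 ✓; ∠(JA, AM) = 90.00° ✓; |JA| = 10.00 ✓; bearing(J→C) − bearing(J→A) = 90.00° ✓; |JC| = 10.00 ✓; ∠(JC, CF) = 95.40° ✗; |CF| = 17.90 ✓.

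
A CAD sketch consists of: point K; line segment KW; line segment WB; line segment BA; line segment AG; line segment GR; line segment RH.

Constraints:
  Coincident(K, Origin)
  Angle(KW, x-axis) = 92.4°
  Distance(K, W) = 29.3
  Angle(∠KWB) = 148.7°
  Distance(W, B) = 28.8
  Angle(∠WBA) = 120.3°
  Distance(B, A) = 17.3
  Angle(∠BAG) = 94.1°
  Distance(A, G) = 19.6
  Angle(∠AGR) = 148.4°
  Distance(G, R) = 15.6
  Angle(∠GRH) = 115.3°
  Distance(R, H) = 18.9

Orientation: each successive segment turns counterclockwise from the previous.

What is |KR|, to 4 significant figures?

32.90

K is at the origin; KW runs at 92.4° with length 29.3, so W = (-1.227, 29.27). ∠KWB = 148.7° gives WB at 123.7° from the x-axis; with |WB| = 28.8, B = (-17.21, 53.23). ∠WBA = 120.3° gives BA at -176.6° from the x-axis; with |BA| = 17.3, A = (-34.48, 52.21). ∠BAG = 94.1° gives AG at -90.70° from the x-axis; with |AG| = 19.6, G = (-34.72, 32.61). ∠AGR = 148.4° gives GR at -59.10° from the x-axis; with |GR| = 15.6, R = (-26.70, 19.22). Then |KR| = |R − K| = 32.90.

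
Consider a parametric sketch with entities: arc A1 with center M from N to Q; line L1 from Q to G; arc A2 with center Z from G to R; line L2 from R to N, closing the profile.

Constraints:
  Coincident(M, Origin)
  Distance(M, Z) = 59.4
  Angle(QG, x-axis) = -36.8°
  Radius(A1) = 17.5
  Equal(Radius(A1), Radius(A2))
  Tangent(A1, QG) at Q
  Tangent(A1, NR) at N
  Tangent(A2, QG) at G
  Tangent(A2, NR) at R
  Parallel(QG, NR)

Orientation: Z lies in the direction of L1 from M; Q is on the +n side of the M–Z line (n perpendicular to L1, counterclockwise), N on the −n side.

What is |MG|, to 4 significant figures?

61.92

The slot axis is L1's direction at -36.8°, so u = (cos -36.8°, sin -36.8°) = (0.8007, -0.5990) and n = (−sin -36.8°, cos -36.8°) = (0.5990, 0.8007). M is at the origin and Z lies 59.4 along u from M, so Z = 59.4·u = (47.56, -35.58). Tangency of A1 to both parallel lines with radius 17.5 puts Q and N at M ± 17.5·n: Q = (10.48, 14.01), N = (-10.48, -14.01). Equal radii place G and R the same way about Z: G = Z + 17.5·n = (58.05, -21.57), R = Z − 17.5·n = (37.08, -49.59). Then |MG| = |G − M| = 61.92.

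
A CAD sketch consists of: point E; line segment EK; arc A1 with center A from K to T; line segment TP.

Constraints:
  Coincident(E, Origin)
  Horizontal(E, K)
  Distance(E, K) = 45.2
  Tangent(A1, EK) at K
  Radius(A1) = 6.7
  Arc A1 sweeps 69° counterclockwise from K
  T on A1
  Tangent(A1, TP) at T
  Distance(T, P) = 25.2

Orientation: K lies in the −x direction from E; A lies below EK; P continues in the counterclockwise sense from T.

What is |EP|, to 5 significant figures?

66.579

On A1, K sits at bearing 90° from A; a 69° counterclockwise sweep puts T at bearing 159°, so T = A + 6.7·(cos 159°, sin 159°) = (-51.455, -4.2989). Since A1 is tangent to TP there, AT ⟂ TP, so TP runs along (−sin 159°, cos 159°); with |TP| = 25.2, P = (-60.486, -27.825). Then |EP| = |P − E| = 66.579.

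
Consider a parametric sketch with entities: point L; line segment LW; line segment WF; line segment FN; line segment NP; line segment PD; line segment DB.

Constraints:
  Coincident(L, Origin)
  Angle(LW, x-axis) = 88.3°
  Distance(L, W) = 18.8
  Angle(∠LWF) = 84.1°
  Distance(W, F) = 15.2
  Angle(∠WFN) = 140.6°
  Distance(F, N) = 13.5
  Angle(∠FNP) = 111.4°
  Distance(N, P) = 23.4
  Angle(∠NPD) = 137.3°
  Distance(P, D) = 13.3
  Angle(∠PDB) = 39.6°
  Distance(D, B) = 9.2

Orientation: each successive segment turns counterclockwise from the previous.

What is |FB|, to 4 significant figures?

29.20

L is at the origin; LW runs at 88.3° with length 18.8, so W = (0.5577, 18.79). ∠LWF = 84.1° gives WF at -175.8° from the x-axis; with |WF| = 15.2, F = (-14.60, 17.68). ∠WFN = 140.6° gives FN at -136.4° from the x-axis; with |FN| = 13.5, N = (-24.38, 8.369). ∠FNP = 111.4° gives NP at -67.80° from the x-axis; with |NP| = 23.4, P = (-15.54, -13.30). ∠NPD = 137.3° gives PD at -25.10° from the x-axis; with |PD| = 13.3, D = (-3.492, -18.94). ∠PDB = 39.6° gives DB at 115.3° from the x-axis; with |DB| = 9.2, B = (-7.424, -10.62). Then |FB| = |B − F| = 29.20.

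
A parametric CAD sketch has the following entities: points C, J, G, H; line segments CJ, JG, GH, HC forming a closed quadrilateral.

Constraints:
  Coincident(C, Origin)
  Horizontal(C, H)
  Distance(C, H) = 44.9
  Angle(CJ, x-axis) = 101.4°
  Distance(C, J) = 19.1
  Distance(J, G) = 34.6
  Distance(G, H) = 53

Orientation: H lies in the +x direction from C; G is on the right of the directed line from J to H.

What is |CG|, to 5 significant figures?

16.814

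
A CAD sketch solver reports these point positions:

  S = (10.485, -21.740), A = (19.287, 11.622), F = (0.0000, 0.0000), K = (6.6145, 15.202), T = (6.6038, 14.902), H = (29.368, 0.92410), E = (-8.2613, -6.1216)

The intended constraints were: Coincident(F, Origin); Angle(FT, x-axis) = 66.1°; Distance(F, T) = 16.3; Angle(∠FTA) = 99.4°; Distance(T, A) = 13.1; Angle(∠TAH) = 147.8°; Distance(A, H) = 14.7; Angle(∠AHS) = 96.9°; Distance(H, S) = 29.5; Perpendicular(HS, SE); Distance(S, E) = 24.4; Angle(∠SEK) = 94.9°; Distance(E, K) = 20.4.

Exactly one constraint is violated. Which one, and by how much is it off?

Distance(E, K) = 20.4 — off by 5.60.

F = (0.00, 0.00) ✓; FT at 66.10° ✓; |FT| = 16.30 ✓; ∠FTA = 99.40° ✓; |TA| = 13.10 ✓; ∠TAH = 147.8° ✓; |AH| = 14.70 ✓; ∠AHS = 96.90° ✓; |HS| = 29.50 ✓; ∠(HS, SE) = 90.00° ✓; |SE| = 24.40 ✓; ∠SEK = 94.90° ✓; |EK| = 26.00 ✗.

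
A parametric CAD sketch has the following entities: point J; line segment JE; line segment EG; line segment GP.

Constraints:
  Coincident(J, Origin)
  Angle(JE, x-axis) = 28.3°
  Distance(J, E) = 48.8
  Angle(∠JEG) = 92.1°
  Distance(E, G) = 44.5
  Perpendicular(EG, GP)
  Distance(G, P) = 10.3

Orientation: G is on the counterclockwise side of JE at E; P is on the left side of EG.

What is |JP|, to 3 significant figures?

60.2

∠JEG = 92.1°, so EG runs at 28.3° + (180° − 92.1°) = 116° from the x-axis; with |EG| = 44.5, G = E + 44.5·(cos 116°, sin 116°) = (23.3, 63.1). EG is perpendicular to GP; with |GP| = 10.3 on the left of EG, P = G + 10.3·(-0.897, -0.442) = (14.1, 58.5). Then |JP| = |P − J| = 60.2.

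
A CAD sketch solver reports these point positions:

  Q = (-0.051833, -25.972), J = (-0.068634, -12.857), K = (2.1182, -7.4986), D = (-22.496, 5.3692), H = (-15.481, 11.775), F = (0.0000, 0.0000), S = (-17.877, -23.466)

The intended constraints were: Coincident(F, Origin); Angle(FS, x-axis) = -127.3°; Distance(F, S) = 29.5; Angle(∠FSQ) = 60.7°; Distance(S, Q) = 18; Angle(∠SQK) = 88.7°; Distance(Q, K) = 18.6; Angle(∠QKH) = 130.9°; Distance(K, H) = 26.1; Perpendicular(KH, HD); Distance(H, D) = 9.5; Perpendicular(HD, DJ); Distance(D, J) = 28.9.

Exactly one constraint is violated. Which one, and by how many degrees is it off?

Perpendicular(HD, DJ) — off by 8.50°.

F = (0.00, 0.00) ✓; FS at -127.3° ✓; |FS| = 29.50 ✓; ∠FSQ = 60.70° ✓; |SQ| = 18.00 ✓; ∠SQK = 88.70° ✓; |QK| = 18.60 ✓; ∠QKH = 130.9° ✓; |KH| = 26.10 ✓; ∠(KH, HD) = 90.00° ✓; |HD| = 9.500 ✓; ∠(HD, DJ) = 98.50° ✗; |DJ| = 28.90 ✓.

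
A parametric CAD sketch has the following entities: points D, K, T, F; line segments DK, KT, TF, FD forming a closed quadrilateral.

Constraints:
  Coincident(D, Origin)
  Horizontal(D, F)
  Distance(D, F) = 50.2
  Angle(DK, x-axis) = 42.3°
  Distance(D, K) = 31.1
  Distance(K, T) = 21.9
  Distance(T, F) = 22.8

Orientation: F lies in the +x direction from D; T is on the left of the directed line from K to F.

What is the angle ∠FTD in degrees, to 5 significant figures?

77.233°

Checks: |KT| = 21.90 ✓; |TF| = 22.80 ✓.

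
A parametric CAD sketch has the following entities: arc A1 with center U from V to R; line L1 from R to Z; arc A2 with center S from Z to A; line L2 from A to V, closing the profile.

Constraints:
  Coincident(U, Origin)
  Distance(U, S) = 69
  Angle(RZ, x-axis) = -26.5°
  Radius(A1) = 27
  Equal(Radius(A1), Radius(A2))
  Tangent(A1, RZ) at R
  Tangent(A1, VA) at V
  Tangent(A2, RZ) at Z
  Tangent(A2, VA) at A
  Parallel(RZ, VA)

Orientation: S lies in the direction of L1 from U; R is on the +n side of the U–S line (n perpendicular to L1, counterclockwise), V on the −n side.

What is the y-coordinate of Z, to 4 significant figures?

-6.624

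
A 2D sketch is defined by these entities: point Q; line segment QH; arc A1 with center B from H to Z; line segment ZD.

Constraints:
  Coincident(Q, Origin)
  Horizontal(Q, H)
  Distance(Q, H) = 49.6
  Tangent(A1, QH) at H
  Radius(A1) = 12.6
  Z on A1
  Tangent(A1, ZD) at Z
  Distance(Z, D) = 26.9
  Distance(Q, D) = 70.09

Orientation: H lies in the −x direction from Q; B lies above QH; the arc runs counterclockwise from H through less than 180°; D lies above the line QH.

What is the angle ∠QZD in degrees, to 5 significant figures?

155.73°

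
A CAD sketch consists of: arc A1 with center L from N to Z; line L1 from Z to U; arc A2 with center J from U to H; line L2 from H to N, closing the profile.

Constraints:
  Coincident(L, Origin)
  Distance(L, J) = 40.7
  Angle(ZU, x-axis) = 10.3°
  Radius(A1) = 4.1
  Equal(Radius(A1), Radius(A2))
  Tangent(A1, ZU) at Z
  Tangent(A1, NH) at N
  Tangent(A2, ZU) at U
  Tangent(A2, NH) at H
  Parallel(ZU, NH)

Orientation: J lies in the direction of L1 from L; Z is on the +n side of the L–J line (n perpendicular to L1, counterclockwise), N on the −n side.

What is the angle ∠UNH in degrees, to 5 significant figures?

11.391°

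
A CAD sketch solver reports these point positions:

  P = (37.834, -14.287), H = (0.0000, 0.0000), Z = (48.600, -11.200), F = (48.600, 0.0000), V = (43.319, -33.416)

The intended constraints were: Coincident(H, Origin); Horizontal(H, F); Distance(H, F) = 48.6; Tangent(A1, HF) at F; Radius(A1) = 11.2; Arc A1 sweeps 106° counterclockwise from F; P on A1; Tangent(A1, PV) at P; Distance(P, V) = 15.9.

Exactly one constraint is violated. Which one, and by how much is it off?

Distance(P, V) = 15.9 — off by 4.00.

H = (0.00, 0.00) ✓; H.y = 0.00, F.y = 0.00 ✓; |HF| = 48.60 ✓; ∠(ZF, FH) = 90.00° ✓; |ZF| = 11.20 ✓; bearing(Z→P) − bearing(Z→F) = 106.0° ✓; |ZP| = 11.20 ✓; ∠(ZP, PV) = 90.00° ✓; |PV| = 19.90 ✗.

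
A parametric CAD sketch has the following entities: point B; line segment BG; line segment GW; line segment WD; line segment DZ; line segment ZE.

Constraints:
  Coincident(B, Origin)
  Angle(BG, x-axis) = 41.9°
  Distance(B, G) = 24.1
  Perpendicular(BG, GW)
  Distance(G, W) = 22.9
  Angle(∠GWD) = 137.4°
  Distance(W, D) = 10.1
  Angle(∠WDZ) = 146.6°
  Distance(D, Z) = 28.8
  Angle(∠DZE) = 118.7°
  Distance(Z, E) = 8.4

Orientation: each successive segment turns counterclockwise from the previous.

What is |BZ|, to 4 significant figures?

38.80

B is at the origin; BG runs at 41.9° with length 24.1, so G = (17.94, 16.09). BG ⟂ GW, so GW runs at 131.9°; with |GW| = 22.9, W = (2.645, 33.14). ∠GWD = 137.4° gives WD at 174.5° from the x-axis; with |WD| = 10.1, D = (-7.409, 34.11). ∠WDZ = 146.6° gives DZ at -152.1° from the x-axis; with |DZ| = 28.8, Z = (-32.86, 20.63). Then |BZ| = |Z − B| = 38.80.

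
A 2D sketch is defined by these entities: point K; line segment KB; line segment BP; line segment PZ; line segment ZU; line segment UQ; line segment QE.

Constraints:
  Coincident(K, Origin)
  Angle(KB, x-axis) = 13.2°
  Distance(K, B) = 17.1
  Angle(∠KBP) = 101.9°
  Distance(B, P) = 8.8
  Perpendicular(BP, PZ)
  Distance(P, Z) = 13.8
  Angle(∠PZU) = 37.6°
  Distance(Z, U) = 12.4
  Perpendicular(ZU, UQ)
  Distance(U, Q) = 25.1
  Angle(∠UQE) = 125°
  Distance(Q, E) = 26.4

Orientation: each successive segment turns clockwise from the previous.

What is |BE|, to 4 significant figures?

46.44

The perpendicularity gives UQ at right angles to ZU, so UQ runs at -27.30°; with |UQ| = 25.1, Q = (35.88, -10.41). ∠UQE = 125.0° gives QE at -82.30° from the x-axis; with |QE| = 26.4, E = (39.41, -36.57). Then |BE| = |E − B| = 46.44.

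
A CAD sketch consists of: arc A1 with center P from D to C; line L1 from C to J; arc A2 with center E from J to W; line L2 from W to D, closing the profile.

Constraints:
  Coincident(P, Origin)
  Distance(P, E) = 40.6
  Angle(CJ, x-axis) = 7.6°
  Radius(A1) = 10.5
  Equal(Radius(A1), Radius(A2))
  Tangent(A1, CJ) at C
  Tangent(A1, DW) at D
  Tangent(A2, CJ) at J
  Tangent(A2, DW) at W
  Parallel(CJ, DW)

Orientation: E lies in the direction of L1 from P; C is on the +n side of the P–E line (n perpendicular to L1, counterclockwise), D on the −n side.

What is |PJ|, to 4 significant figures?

41.94

The slot axis is L1's direction at 7.6°, so u = (cos 7.6°, sin 7.6°) = (0.9912, 0.1323) and n = (−sin 7.6°, cos 7.6°) = (-0.1323, 0.9912). P is at the origin and E lies 40.6 along u from P, so E = 40.6·u = (40.24, 5.370). Tangency of A1 to both parallel lines with radius 10.5 puts C and D at P ± 10.5·n: C = (-1.389, 10.41), D = (1.389, -10.41). Equal radii place J and W the same way about E: J = E + 10.5·n = (38.85, 15.78), W = E − 10.5·n = (41.63, -5.038). Then |PJ| = |J − P| = 41.94.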